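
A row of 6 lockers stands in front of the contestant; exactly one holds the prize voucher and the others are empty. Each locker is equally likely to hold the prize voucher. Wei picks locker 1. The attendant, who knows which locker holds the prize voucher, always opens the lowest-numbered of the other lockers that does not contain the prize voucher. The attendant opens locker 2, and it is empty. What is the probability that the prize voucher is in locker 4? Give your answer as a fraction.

Apply Bayes' rule, conditioning on where the prize voucher actually is.
If it is in any of lockers 1, 3, 4, 5, and 6 (prior 1/6 each): locker 2 is the lowest-numbered option available, probability 1; weight (1/6)·1 = 1/6 each.
If it is in locker 2 (prior 1/6): the attendant opened locker 2, so this case is ruled out; weight (1/6)·0 = 0.
The weights sum to 5/6.
So P(the prize voucher in locker 4 | the attendant opened locker 2) = (1/6) / (5/6) = 1/5.

1/5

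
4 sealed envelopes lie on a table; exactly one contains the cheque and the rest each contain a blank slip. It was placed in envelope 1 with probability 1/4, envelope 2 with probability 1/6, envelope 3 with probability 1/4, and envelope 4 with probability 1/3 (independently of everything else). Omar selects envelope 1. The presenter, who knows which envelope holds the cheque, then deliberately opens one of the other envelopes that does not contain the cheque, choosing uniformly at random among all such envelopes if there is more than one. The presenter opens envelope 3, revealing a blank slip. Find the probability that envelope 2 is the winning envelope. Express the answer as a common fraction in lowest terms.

Apply Bayes' rule, conditioning on where the cheque actually is.
If it is in envelope 1 (prior 1/4): the presenter has 3 equally likely choices, so probability 1/3; weight (1/4)·(1/3) = 1/12.
If it is in envelope 2 (prior 1/6): the presenter has 2 equally likely choices, so probability 1/2; weight (1/6)·(1/2) = 1/12.
If it is in envelope 3 (prior 1/4): the presenter opened envelope 3, so this case is ruled out; weight (1/4)·0 = 0.
If it is in envelope 4 (prior 1/3): the presenter has 2 equally likely choices, so probability 1/2; weight (1/3)·(1/2) = 1/6.
The weights sum to 1/3.
So P(the cheque in envelope 2 | the presenter opened envelope 3) = (1/12) / (1/3) = 1/4.

1/4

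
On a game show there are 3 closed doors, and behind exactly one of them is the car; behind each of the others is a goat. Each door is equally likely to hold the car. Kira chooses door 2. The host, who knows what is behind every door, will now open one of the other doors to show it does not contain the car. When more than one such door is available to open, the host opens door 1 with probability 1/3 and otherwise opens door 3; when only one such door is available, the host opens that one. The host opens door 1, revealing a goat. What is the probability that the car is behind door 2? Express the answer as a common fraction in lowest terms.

1/4

Apply Bayes' rule, conditioning on where the car actually is.
If it is behind door 1 (prior 1/3): the host opened door 1, so this case is ruled out; weight (1/3)·0 = 0.
If it is behind door 2 (prior 1/3): door 1 is available, opened with probability 1/3; weight (1/3)·(1/3) = 1/9.
If it is behind door 3 (prior 1/3): only door 1 is available, probability 1; weight (1/3)·1 = 1/3.
The weights sum to 4/9.
So P(the car behind door 2 | the host opened door 1) = (1/9) / (4/9) = 1/4.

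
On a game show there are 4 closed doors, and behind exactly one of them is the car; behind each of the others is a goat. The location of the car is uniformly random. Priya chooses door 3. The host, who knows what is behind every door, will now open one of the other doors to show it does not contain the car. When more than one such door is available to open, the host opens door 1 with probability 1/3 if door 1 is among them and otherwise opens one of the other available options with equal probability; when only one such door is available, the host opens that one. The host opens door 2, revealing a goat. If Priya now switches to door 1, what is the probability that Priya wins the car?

Consider each possible location of the car in turn.
If it is behind door 1 (prior 1/4): door 1 holds the prize so is unavailable; the host chooses uniformly among the 2 others, probability 1/2; weight (1/4)·(1/2) = 1/8.
If it is behind door 2 (prior 1/4): the host opened door 2, so this case is ruled out; weight (1/4)·0 = 0.
If it is behind door 3 (prior 1/4): door 1 is available but not opened; door 2 gets probability (1 − 1/3)/2 = 1/3; weight (1/4)·(1/3) = 1/12.
If it is behind door 4 (prior 1/4): door 1 is available but not opened, probability 2/3; weight (1/4)·(2/3) = 1/6.
The weights sum to 3/8.
So P(the car behind door 1 | the host opened door 2) = (1/8) / (3/8) = 1/3.

1/3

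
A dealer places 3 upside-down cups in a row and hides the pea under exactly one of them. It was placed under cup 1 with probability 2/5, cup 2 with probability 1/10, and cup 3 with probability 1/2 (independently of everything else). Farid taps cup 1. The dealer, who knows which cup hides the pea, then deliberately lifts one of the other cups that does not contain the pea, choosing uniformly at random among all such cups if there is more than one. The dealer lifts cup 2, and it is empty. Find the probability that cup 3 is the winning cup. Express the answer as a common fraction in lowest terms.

Condition on the true location of the pea.
If it is under cup 1 (prior 2/5): the dealer has 2 equally likely choices, so probability 1/2; weight (2/5)·(1/2) = 1/5.
If it is under cup 2 (prior 1/10): the dealer opened cup 2, so this case is ruled out; weight (1/10)·0 = 0.
If it is under cup 3 (prior 1/2): the dealer has no choice, probability 1; weight (1/2)·1 = 1/2.
The weights sum to 7/10.
So P(the pea under cup 3 | the dealer opened cup 2) = (1/2) / (7/10) = 5/7.

5/7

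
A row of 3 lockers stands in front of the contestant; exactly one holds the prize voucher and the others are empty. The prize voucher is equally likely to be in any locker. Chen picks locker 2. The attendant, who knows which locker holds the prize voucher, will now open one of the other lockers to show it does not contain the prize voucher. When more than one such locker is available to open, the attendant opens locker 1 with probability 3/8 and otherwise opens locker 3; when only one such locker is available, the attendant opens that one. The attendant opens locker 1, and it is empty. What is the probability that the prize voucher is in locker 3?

Consider each possible location of the prize voucher in turn.
If it is in locker 1 (prior 1/3): the attendant opened locker 1, so this case is ruled out; weight (1/3)·0 = 0.
If it is in locker 2 (prior 1/3): locker 1 is available, opened with probability 3/8; weight (1/3)·(3/8) = 1/8.
If it is in locker 3 (prior 1/3): only locker 1 is available, probability 1; weight (1/3)·1 = 1/3.
The weights sum to 11/24.
So P(the prize voucher in locker 3 | the attendant opened locker 1) = (1/3) / (11/24) = 8/11.

8/11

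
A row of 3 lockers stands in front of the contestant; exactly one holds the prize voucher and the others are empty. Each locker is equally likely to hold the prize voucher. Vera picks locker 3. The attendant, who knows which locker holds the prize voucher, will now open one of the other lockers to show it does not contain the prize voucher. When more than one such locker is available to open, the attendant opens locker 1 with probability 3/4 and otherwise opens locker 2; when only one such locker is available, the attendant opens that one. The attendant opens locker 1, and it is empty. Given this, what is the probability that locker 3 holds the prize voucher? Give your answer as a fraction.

3/7

Consider each possible location of the prize voucher in turn.
If it is in locker 1 (prior 1/3): the attendant opened locker 1, so this case is ruled out; weight (1/3)·0 = 0.
If it is in locker 2 (prior 1/3): only locker 1 is available, probability 1; weight (1/3)·1 = 1/3.
If it is in locker 3 (prior 1/3): locker 1 is available, opened with probability 3/4; weight (1/3)·(3/4) = 1/4.
The weights sum to 7/12.
So P(the prize voucher in locker 3 | the attendant opened locker 1) = (1/4) / (7/12) = 3/7.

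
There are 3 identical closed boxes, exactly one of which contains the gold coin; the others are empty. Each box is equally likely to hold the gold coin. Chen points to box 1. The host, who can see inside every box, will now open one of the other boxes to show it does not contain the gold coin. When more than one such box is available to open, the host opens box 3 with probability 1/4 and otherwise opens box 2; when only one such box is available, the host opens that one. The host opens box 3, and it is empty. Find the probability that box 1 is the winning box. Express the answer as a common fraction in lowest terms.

Consider each possible location of the gold coin in turn.
If it is in box 1 (prior 1/3): box 3 is available, opened with probability 1/4; weight (1/3)·(1/4) = 1/12.
If it is in box 2 (prior 1/3): only box 3 is available, probability 1; weight (1/3)·1 = 1/3.
If it is in box 3 (prior 1/3): the host opened box 3, so this case is ruled out; weight (1/3)·0 = 0.
The weights sum to 5/12.
So P(the gold coin in box 1 | the host opened box 3) = (1/12) / (5/12) = 1/5.

1/5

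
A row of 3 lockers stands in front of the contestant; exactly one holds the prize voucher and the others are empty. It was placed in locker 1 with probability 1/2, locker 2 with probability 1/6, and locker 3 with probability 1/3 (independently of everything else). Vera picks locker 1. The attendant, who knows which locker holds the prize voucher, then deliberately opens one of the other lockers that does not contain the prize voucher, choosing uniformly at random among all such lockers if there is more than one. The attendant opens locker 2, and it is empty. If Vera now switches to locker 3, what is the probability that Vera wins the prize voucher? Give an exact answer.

4/7

Consider each possible location of the prize voucher in turn.
If it is in locker 1 (prior 1/2): the attendant has 2 equally likely choices, so probability 1/2; weight (1/2)·(1/2) = 1/4.
If it is in locker 2 (prior 1/6): the attendant opened locker 2, so this case is ruled out; weight (1/6)·0 = 0.
If it is in locker 3 (prior 1/3): the attendant has no choice, probability 1; weight (1/3)·1 = 1/3.
The weights sum to 7/12.
So P(the prize voucher in locker 3 | the attendant opened locker 2) = (1/3) / (7/12) = 4/7.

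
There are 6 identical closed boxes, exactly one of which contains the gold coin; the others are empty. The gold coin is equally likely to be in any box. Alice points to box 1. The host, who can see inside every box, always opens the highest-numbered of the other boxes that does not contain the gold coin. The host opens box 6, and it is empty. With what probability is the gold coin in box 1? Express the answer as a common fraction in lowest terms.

Consider each possible location of the gold coin in turn.
If it is in any of boxes 1, 2, 3, 4, and 5 (prior 1/6 each): box 6 is the highest-numbered option available, probability 1; weight (1/6)·1 = 1/6 each.
If it is in box 6 (prior 1/6): the host opened box 6, so this case is ruled out; weight (1/6)·0 = 0.
The weights sum to 5/6.
So P(the gold coin in box 1 | the host opened box 6) = (1/6) / (5/6) = 1/5.

1/5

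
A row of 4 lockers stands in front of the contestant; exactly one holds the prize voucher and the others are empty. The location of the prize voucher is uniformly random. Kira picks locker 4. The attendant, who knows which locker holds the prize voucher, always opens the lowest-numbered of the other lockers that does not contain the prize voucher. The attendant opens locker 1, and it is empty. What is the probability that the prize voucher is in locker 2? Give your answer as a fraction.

1/3

Condition on the true location of the prize voucher.
If it is in locker 1 (prior 1/4): the attendant opened locker 1, so this case is ruled out; weight (1/4)·0 = 0.
If it is in any of lockers 2, 3, and 4 (prior 1/4 each): locker 1 is the lowest-numbered option available, probability 1; weight (1/4)·1 = 1/4 each.
The weights sum to 3/4.
So P(the prize voucher in locker 2 | the attendant opened locker 1) = (1/4) / (3/4) = 1/3.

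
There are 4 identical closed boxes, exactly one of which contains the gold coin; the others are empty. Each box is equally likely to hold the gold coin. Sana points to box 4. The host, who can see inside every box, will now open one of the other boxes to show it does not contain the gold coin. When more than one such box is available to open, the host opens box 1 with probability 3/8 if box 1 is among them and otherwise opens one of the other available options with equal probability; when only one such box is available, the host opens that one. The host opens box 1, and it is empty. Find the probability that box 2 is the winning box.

Apply Bayes' rule, conditioning on where the gold coin actually is.
If it is in box 1 (prior 1/4): the host opened box 1, so this case is ruled out; weight (1/4)·0 = 0.
If it is in any of boxes 2, 3, and 4 (prior 1/4 each): box 1 is available, opened with probability 3/8; weight (1/4)·(3/8) = 3/32 each.
The weights sum to 9/32.
So P(the gold coin in box 2 | the host opened box 1) = (3/32) / (9/32) = 1/3.

1/3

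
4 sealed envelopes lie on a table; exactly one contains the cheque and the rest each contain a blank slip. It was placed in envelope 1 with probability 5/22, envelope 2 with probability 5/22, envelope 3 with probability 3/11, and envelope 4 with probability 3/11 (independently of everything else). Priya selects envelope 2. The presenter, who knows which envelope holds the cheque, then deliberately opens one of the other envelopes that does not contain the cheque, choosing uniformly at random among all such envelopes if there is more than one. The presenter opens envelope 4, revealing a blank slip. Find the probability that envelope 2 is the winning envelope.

10/43

Consider each possible location of the cheque in turn.
If it is in envelope 1 (prior 5/22): the presenter has 2 equally likely choices, so probability 1/2; weight (5/22)·(1/2) = 5/44.
If it is in envelope 2 (prior 5/22): the presenter has 3 equally likely choices, so probability 1/3; weight (5/22)·(1/3) = 5/66.
If it is in envelope 3 (prior 3/11): the presenter has 2 equally likely choices, so probability 1/2; weight (3/11)·(1/2) = 3/22.
If it is in envelope 4 (prior 3/11): the presenter opened envelope 4, so this case is ruled out; weight (3/11)·0 = 0.
The weights sum to 43/132.
So P(the cheque in envelope 2 | the presenter opened envelope 4) = (5/66) / (43/132) = 10/43.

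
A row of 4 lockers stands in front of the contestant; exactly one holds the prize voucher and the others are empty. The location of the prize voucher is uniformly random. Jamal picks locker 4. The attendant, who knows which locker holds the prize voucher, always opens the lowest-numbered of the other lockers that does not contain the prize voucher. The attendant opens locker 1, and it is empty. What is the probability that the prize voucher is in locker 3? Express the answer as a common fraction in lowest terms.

1/3

Consider each possible location of the prize voucher in turn.
If it is in locker 1 (prior 1/4): the attendant opened locker 1, so this case is ruled out; weight (1/4)·0 = 0.
If it is in any of lockers 2, 3, and 4 (prior 1/4 each): locker 1 is the lowest-numbered option available, probability 1; weight (1/4)·1 = 1/4 each.
The weights sum to 3/4.
So P(the prize voucher in locker 3 | the attendant opened locker 1) = (1/4) / (3/4) = 1/3.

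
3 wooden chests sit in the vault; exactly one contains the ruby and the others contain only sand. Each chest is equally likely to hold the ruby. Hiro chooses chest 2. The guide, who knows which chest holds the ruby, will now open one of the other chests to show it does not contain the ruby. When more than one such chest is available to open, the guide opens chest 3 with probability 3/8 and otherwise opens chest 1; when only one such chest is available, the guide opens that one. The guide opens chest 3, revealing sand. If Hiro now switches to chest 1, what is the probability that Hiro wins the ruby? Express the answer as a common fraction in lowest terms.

Apply Bayes' rule, conditioning on where the ruby actually is.
If it is in chest 1 (prior 1/3): only chest 3 is available, probability 1; weight (1/3)·1 = 1/3.
If it is in chest 2 (prior 1/3): chest 3 is available, opened with probability 3/8; weight (1/3)·(3/8) = 1/8.
If it is in chest 3 (prior 1/3): the guide opened chest 3, so this case is ruled out; weight (1/3)·0 = 0.
The weights sum to 11/24.
So P(the ruby in chest 1 | the guide opened chest 3) = (1/3) / (11/24) = 8/11.

8/11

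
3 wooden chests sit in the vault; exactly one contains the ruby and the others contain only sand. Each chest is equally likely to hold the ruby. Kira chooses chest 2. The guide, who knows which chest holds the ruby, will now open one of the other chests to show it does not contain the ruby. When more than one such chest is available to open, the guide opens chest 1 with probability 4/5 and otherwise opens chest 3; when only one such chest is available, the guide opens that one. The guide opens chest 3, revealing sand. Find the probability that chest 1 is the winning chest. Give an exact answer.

5/6

Condition on the true location of the ruby.
If it is in chest 1 (prior 1/3): only chest 3 is available, probability 1; weight (1/3)·1 = 1/3.
If it is in chest 2 (prior 1/3): chest 1 is available but not opened, probability 1/5; weight (1/3)·(1/5) = 1/15.
If it is in chest 3 (prior 1/3): the guide opened chest 3, so this case is ruled out; weight (1/3)·0 = 0.
The weights sum to 2/5.
So P(the ruby in chest 1 | the guide opened chest 3) = (1/3) / (2/5) = 5/6.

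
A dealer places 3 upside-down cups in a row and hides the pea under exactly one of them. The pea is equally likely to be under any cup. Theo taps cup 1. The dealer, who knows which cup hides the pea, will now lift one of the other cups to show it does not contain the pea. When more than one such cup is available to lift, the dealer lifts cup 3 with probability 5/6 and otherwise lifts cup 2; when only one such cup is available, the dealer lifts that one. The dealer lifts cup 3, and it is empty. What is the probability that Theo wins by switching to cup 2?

6/11

Condition on the true location of the pea.
If it is under cup 1 (prior 1/3): cup 3 is available, opened with probability 5/6; weight (1/3)·(5/6) = 5/18.
If it is under cup 2 (prior 1/3): only cup 3 is available, probability 1; weight (1/3)·1 = 1/3.
If it is under cup 3 (prior 1/3): the dealer opened cup 3, so this case is ruled out; weight (1/3)·0 = 0.
The weights sum to 11/18.
So P(the pea under cup 2 | the dealer opened cup 3) = (1/3) / (11/18) = 6/11.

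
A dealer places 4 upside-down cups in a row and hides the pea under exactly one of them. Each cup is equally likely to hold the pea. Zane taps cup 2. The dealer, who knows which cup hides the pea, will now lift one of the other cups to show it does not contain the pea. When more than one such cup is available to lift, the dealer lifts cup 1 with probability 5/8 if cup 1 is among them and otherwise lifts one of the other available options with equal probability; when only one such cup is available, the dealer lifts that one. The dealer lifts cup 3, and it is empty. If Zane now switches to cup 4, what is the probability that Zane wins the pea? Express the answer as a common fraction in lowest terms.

6/17

Condition on the true location of the pea.
If it is under cup 1 (prior 1/4): cup 1 holds the prize so is unavailable; the dealer chooses uniformly among the 2 others, probability 1/2; weight (1/4)·(1/2) = 1/8.
If it is under cup 2 (prior 1/4): cup 1 is available but not opened; cup 3 gets probability (1 − 5/8)/2 = 3/16; weight (1/4)·(3/16) = 3/64.
If it is under cup 3 (prior 1/4): the dealer opened cup 3, so this case is ruled out; weight (1/4)·0 = 0.
If it is under cup 4 (prior 1/4): cup 1 is available but not opened, probability 3/8; weight (1/4)·(3/8) = 3/32.
The weights sum to 17/64.
So P(the pea under cup 4 | the dealer opened cup 3) = (3/32) / (17/64) = 6/17.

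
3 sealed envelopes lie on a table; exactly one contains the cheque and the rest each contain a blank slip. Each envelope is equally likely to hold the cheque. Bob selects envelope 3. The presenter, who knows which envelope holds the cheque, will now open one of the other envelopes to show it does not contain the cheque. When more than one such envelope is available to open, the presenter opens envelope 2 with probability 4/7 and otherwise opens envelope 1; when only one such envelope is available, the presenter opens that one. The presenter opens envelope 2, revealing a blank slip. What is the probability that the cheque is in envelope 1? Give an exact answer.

7/11

Condition on the true location of the cheque.
If it is in envelope 1 (prior 1/3): only envelope 2 is available, probability 1; weight (1/3)·1 = 1/3.
If it is in envelope 2 (prior 1/3): the presenter opened envelope 2, so this case is ruled out; weight (1/3)·0 = 0.
If it is in envelope 3 (prior 1/3): envelope 2 is available, opened with probability 4/7; weight (1/3)·(4/7) = 4/21.
The weights sum to 11/21.
So P(the cheque in envelope 1 | the presenter opened envelope 2) = (1/3) / (11/21) = 7/11.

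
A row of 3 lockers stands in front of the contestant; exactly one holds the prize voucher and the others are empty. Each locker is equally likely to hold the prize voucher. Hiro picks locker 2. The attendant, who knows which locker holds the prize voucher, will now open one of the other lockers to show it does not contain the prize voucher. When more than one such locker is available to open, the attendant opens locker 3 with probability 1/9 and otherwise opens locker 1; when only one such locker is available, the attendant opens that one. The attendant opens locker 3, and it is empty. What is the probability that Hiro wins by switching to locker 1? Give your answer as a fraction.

9/10

Condition on the true location of the prize voucher.
If it is in locker 1 (prior 1/3): only locker 3 is available, probability 1; weight (1/3)·1 = 1/3.
If it is in locker 2 (prior 1/3): locker 3 is available, opened with probability 1/9; weight (1/3)·(1/9) = 1/27.
If it is in locker 3 (prior 1/3): the attendant opened locker 3, so this case is ruled out; weight (1/3)·0 = 0.
The weights sum to 10/27.
So P(the prize voucher in locker 1 | the attendant opened locker 3) = (1/3) / (10/27) = 9/10.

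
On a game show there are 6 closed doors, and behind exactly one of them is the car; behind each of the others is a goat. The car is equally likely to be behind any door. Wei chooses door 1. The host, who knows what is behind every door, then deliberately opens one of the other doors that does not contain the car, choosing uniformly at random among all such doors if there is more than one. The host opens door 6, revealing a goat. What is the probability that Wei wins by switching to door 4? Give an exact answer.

5/24

Condition on the true location of the car.
If it is behind door 1 (prior 1/6): the host has 5 equally likely choices, so probability 1/5; weight (1/6)·(1/5) = 1/30.
If it is behind any of doors 2, 3, 4, and 5 (prior 1/6 each): the host has 4 equally likely choices, so probability 1/4; weight (1/6)·(1/4) = 1/24 each.
If it is behind door 6 (prior 1/6): the host opened door 6, so this case is ruled out; weight (1/6)·0 = 0.
The weights sum to 1/5.
So P(the car behind door 4 | the host opened door 6) = (1/24) / (1/5) = 5/24.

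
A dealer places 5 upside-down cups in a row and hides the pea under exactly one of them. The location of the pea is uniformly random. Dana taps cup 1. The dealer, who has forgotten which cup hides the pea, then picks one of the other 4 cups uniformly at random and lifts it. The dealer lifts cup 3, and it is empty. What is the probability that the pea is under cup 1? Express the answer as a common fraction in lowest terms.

Condition on the true location of the pea.
If it is under any of cups 1, 2, 4, and 5 (prior 1/5 each): the dealer picks cup 3 with probability 1/4 regardless, and it is not the prize; weight (1/5)·(1/4) = 1/20 each.
If it is under cup 3 (prior 1/5): the dealer opened cup 3, so this case is ruled out; weight (1/5)·0 = 0.
The weights sum to 1/5.
So P(the pea under cup 1 | the dealer opened cup 3) = (1/20) / (1/5) = 1/4.

1/4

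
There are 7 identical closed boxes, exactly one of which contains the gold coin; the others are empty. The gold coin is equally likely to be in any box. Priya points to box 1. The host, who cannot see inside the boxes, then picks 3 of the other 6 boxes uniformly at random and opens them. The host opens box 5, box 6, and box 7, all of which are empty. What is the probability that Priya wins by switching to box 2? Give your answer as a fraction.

1/4

Because the host chose which boxes to open without knowing where the gold coin is, the choice is independent of the prize location. Learning that none of the 3 opened boxes holds the gold coin simply rules out those 3 locations and leaves the remaining 4 boxes still equally likely by symmetry.
So P(the gold coin in box 2) = 1/4.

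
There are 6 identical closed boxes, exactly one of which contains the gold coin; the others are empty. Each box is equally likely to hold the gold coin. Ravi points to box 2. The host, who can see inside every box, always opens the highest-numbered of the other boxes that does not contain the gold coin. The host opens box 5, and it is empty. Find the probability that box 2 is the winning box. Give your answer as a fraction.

0

Condition on the true location of the gold coin.
If it is in any of boxes 1, 2, 3, and 4 (prior 1/6 each): the host would have opened box 6 instead, probability 0; weight (1/6)·0 = 0 each.
If it is in box 5 (prior 1/6): the host opened box 5, so this case is ruled out; weight (1/6)·0 = 0.
If it is in box 6 (prior 1/6): box 5 is the highest-numbered option available, probability 1; weight (1/6)·1 = 1/6.
The weights sum to 1/6.
So P(the gold coin in box 2 | the host opened box 5) = 0 / (1/6) = 0.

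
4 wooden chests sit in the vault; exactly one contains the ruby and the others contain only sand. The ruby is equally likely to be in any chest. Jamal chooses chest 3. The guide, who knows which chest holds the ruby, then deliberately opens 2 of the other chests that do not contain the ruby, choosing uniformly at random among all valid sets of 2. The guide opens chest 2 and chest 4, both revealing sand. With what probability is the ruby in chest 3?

Apply Bayes' rule, conditioning on where the ruby actually is.
If it is in chest 1 (prior 1/4): the guide has no choice, probability 1; weight (1/4)·1 = 1/4.
If it is in either of chests 2 and 4 (prior 1/4 each): that chest was opened and seen not to hold the prize — ruled out; weight (1/4)·0 = 0 each.
If it is in chest 3 (prior 1/4): the guide has 3 equally likely choices, so probability 1/3; weight (1/4)·(1/3) = 1/12.
The weights sum to 1/3.
So P(the ruby in chest 3 | the guide opened chest 2 and chest 4) = (1/12) / (1/3) = 1/4.

1/4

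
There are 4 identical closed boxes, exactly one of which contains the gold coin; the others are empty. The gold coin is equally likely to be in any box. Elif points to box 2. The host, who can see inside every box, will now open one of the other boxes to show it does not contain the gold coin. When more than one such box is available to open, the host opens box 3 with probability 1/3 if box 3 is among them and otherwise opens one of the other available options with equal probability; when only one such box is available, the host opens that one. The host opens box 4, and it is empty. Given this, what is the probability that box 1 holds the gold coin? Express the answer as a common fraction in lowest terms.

Consider each possible location of the gold coin in turn.
If it is in box 1 (prior 1/4): box 3 is available but not opened, probability 2/3; weight (1/4)·(2/3) = 1/6.
If it is in box 2 (prior 1/4): box 3 is available but not opened; box 4 gets probability (1 − 1/3)/2 = 1/3; weight (1/4)·(1/3) = 1/12.
If it is in box 3 (prior 1/4): box 3 holds the prize so is unavailable; the host chooses uniformly among the 2 others, probability 1/2; weight (1/4)·(1/2) = 1/8.
If it is in box 4 (prior 1/4): the host opened box 4, so this case is ruled out; weight (1/4)·0 = 0.
The weights sum to 3/8.
So P(the gold coin in box 1 | the host opened box 4) = (1/6) / (3/8) = 4/9.

4/9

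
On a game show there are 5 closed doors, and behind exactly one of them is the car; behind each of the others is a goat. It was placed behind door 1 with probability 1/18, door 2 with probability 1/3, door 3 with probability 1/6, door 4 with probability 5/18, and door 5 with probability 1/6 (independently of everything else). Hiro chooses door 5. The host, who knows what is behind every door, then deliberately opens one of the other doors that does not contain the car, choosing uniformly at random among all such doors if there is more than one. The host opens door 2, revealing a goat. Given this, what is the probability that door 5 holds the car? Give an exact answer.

Consider each possible location of the car in turn.
If it is behind door 1 (prior 1/18): the host has 3 equally likely choices, so probability 1/3; weight (1/18)·(1/3) = 1/54.
If it is behind door 2 (prior 1/3): the host opened door 2, so this case is ruled out; weight (1/3)·0 = 0.
If it is behind door 3 (prior 1/6): the host has 3 equally likely choices, so probability 1/3; weight (1/6)·(1/3) = 1/18.
If it is behind door 4 (prior 5/18): the host has 3 equally likely choices, so probability 1/3; weight (5/18)·(1/3) = 5/54.
If it is behind door 5 (prior 1/6): the host has 4 equally likely choices, so probability 1/4; weight (1/6)·(1/4) = 1/24.
The weights sum to 5/24.
So P(the car behind door 5 | the host opened door 2) = (1/24) / (5/24) = 1/5.

1/5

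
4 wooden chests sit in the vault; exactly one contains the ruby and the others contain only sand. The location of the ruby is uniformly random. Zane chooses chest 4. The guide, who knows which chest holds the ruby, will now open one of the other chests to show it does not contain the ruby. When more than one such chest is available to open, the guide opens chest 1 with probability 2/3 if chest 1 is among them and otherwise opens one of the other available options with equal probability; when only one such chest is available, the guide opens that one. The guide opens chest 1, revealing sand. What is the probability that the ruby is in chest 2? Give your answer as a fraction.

Apply Bayes' rule, conditioning on where the ruby actually is.
If it is in chest 1 (prior 1/4): the guide opened chest 1, so this case is ruled out; weight (1/4)·0 = 0.
If it is in any of chests 2, 3, and 4 (prior 1/4 each): chest 1 is available, opened with probability 2/3; weight (1/4)·(2/3) = 1/6 each.
The weights sum to 1/2.
So P(the ruby in chest 2 | the guide opened chest 1) = (1/6) / (1/2) = 1/3.

1/3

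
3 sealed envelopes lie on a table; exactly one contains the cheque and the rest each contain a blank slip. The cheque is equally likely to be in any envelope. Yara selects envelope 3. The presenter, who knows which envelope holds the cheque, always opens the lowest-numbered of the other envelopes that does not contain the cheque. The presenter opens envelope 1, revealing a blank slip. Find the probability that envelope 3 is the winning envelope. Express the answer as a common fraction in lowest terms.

Condition on the true location of the cheque.
If it is in envelope 1 (prior 1/3): the presenter opened envelope 1, so this case is ruled out; weight (1/3)·0 = 0.
If it is in either of envelopes 2 and 3 (prior 1/3 each): envelope 1 is the lowest-numbered option available, probability 1; weight (1/3)·1 = 1/3 each.
The weights sum to 2/3.
So P(the cheque in envelope 3 | the presenter opened envelope 1) = (1/3) / (2/3) = 1/2.

1/2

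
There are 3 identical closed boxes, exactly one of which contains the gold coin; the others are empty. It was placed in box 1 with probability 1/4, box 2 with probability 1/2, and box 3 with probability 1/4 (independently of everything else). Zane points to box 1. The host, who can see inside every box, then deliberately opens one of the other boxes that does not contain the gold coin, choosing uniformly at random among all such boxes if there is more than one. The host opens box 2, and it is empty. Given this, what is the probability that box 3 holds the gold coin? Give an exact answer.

Consider each possible location of the gold coin in turn.
If it is in box 1 (prior 1/4): the host has 2 equally likely choices, so probability 1/2; weight (1/4)·(1/2) = 1/8.
If it is in box 2 (prior 1/2): the host opened box 2, so this case is ruled out; weight (1/2)·0 = 0.
If it is in box 3 (prior 1/4): the host has no choice, probability 1; weight (1/4)·1 = 1/4.
The weights sum to 3/8.
So P(the gold coin in box 3 | the host opened box 2) = (1/4) / (3/8) = 2/3.

2/3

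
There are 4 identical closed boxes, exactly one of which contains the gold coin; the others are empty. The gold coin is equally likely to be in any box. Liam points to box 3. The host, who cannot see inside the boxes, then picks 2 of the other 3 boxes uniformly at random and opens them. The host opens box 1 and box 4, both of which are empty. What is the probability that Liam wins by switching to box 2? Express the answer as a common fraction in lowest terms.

Because the host chose which boxes to open without knowing where the gold coin is, the choice is independent of the prize location. Learning that none of the 2 opened boxes holds the gold coin simply rules out those 2 locations and leaves the remaining 2 boxes still equally likely by symmetry.
So P(the gold coin in box 2) = 1/2.

1/2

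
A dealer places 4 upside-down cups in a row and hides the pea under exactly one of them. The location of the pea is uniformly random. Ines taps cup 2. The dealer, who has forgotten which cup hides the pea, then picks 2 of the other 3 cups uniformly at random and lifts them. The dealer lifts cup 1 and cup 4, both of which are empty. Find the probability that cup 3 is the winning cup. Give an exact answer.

Because the dealer chose which cups to lift without knowing where the pea is, the choice is independent of the prize location. Learning that none of the 2 opened cups holds the pea simply rules out those 2 locations and leaves the remaining 2 cups still equally likely by symmetry.
So P(the pea under cup 3) = 1/2.

1/2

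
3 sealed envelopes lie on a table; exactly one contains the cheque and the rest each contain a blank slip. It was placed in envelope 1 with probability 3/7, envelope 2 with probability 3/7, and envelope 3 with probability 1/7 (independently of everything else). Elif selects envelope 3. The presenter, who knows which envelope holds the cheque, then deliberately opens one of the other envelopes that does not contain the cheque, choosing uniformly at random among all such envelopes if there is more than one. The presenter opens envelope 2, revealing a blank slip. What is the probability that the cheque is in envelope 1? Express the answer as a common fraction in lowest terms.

6/7

Apply Bayes' rule, conditioning on where the cheque actually is.
If it is in envelope 1 (prior 3/7): the presenter has no choice, probability 1; weight (3/7)·1 = 3/7.
If it is in envelope 2 (prior 3/7): the presenter opened envelope 2, so this case is ruled out; weight (3/7)·0 = 0.
If it is in envelope 3 (prior 1/7): the presenter has 2 equally likely choices, so probability 1/2; weight (1/7)·(1/2) = 1/14.
The weights sum to 1/2.
So P(the cheque in envelope 1 | the presenter opened envelope 2) = (3/7) / (1/2) = 6/7.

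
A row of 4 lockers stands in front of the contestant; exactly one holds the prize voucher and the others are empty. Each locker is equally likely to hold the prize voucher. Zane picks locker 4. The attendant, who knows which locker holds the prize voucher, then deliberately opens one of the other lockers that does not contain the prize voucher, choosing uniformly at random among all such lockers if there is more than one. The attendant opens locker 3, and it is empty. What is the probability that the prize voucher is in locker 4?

Apply Bayes' rule, conditioning on where the prize voucher actually is.
If it is in either of lockers 1 and 2 (prior 1/4 each): the attendant has 2 equally likely choices, so probability 1/2; weight (1/4)·(1/2) = 1/8 each.
If it is in locker 3 (prior 1/4): the attendant opened locker 3, so this case is ruled out; weight (1/4)·0 = 0.
If it is in locker 4 (prior 1/4): the attendant has 3 equally likely choices, so probability 1/3; weight (1/4)·(1/3) = 1/12.
The weights sum to 1/3.
So P(the prize voucher in locker 4 | the attendant opened locker 3) = (1/12) / (1/3) = 1/4.

1/4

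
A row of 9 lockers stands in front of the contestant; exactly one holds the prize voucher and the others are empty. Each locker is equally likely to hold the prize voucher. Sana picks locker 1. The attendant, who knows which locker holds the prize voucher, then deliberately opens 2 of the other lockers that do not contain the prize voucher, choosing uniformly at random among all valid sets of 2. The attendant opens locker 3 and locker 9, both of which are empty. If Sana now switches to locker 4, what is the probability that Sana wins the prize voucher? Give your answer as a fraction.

4/27

Condition on the true location of the prize voucher.
If it is in locker 1 (prior 1/9): the attendant has 28 equally likely choices, so probability 1/28; weight (1/9)·(1/28) = 1/252.
If it is in any of lockers 2, 4, 5, 6, 7, and 8 (prior 1/9 each): the attendant has 21 equally likely choices, so probability 1/21; weight (1/9)·(1/21) = 1/189 each.
If it is in either of lockers 3 and 9 (prior 1/9 each): that locker was opened and seen not to hold the prize — ruled out; weight (1/9)·0 = 0 each.
The weights sum to 1/28.
So P(the prize voucher in locker 4 | the attendant opened locker 3 and locker 9) = (1/189) / (1/28) = 4/27.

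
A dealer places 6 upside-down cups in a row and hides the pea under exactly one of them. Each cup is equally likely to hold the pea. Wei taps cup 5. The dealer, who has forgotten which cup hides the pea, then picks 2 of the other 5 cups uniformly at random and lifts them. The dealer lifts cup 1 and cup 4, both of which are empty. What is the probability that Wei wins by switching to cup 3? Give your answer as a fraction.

Apply Bayes' rule, conditioning on where the pea actually is.
If it is under either of cups 1 and 4 (prior 1/6 each): that cup was opened and seen not to hold the prize — ruled out; weight (1/6)·0 = 0 each.
If it is under any of cups 2, 3, 5, and 6 (prior 1/6 each): the dealer picks exactly this set with probability 1/10 regardless, and none is the prize; weight (1/6)·(1/10) = 1/60 each.
The weights sum to 1/15.
So P(the pea under cup 3 | the dealer opened cup 1 and cup 4) = (1/60) / (1/15) = 1/4.

1/4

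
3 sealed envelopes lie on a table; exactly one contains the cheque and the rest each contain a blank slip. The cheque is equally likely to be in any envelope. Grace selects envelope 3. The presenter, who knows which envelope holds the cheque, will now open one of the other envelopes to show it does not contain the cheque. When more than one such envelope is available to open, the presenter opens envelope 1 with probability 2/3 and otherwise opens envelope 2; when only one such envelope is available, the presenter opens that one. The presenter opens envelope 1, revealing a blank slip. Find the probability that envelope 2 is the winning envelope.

Condition on the true location of the cheque.
If it is in envelope 1 (prior 1/3): the presenter opened envelope 1, so this case is ruled out; weight (1/3)·0 = 0.
If it is in envelope 2 (prior 1/3): only envelope 1 is available, probability 1; weight (1/3)·1 = 1/3.
If it is in envelope 3 (prior 1/3): envelope 1 is available, opened with probability 2/3; weight (1/3)·(2/3) = 2/9.
The weights sum to 5/9.
So P(the cheque in envelope 2 | the presenter opened envelope 1) = (1/3) / (5/9) = 3/5.

3/5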